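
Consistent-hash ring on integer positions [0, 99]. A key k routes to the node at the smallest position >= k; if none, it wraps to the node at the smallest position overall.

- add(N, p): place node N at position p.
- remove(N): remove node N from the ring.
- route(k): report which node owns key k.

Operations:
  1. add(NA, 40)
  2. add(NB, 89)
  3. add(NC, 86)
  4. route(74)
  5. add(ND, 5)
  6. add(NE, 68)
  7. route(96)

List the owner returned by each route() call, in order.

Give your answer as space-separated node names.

Op 1: add NA@40 -> ring=[40:NA]
Op 2: add NB@89 -> ring=[40:NA,89:NB]
Op 3: add NC@86 -> ring=[40:NA,86:NC,89:NB]
Op 4: route key 74: smallest pos >= 74 is 86 -> NC
Op 5: add ND@5 -> ring=[5:ND,40:NA,86:NC,89:NB]
Op 6: add NE@68 -> ring=[5:ND,40:NA,68:NE,86:NC,89:NB]
Op 7: route key 96: none >= 96, wrap to smallest pos 5 -> ND

Answer: NC ND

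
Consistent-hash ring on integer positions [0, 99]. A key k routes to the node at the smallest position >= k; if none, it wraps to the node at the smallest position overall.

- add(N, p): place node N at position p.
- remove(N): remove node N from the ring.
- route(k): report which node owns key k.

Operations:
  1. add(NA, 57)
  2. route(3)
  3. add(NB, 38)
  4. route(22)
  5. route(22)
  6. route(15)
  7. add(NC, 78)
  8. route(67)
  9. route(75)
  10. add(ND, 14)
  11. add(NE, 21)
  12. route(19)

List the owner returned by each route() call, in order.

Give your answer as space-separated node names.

Answer: NA NB NB NB NC NC NE

Derivation:
Op 1: add NA@57 -> ring=[57:NA]
Op 2: route key 3: smallest pos >= 3 is 57 -> NA
Op 3: add NB@38 -> ring=[38:NB,57:NA]
Op 4: route key 22: smallest pos >= 22 is 38 -> NB
Op 5: route key 22: smallest pos >= 22 is 38 -> NB
Op 6: route key 15: smallest pos >= 15 is 38 -> NB
Op 7: add NC@78 -> ring=[38:NB,57:NA,78:NC]
Op 8: route key 67: smallest pos >= 67 is 78 -> NC
Op 9: route key 75: smallest pos >= 75 is 78 -> NC
Op 10: add ND@14 -> ring=[14:ND,38:NB,57:NA,78:NC]
Op 11: add NE@21 -> ring=[14:ND,21:NE,38:NB,57:NA,78:NC]
Op 12: route key 19: smallest pos >= 19 is 21 -> NE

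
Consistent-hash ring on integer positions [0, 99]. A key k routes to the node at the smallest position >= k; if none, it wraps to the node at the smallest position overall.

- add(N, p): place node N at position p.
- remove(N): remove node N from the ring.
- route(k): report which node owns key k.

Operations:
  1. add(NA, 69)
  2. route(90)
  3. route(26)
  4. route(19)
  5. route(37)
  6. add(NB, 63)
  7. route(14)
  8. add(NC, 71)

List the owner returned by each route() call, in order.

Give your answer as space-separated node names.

Answer: NA NA NA NA NB

Derivation:
Op 1: add NA@69 -> ring=[69:NA]
Op 2: route key 90: none >= 90, wrap to smallest pos 69 -> NA
Op 3: route key 26: smallest pos >= 26 is 69 -> NA
Op 4: route key 19: smallest pos >= 19 is 69 -> NA
Op 5: route key 37: smallest pos >= 37 is 69 -> NA
Op 6: add NB@63 -> ring=[63:NB,69:NA]
Op 7: route key 14: smallest pos >= 14 is 63 -> NB
Op 8: add NC@71 -> ring=[63:NB,69:NA,71:NC]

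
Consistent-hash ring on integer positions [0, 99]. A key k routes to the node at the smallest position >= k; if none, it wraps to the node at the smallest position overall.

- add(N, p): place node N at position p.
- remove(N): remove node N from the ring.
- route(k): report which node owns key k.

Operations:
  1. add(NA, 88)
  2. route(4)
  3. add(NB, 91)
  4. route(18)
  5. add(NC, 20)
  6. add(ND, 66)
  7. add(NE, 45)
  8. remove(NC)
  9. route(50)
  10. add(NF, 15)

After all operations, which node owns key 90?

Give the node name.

Answer: NB

Derivation:
Op 1: add NA@88 -> ring=[88:NA]
Op 2: route key 4: smallest pos >= 4 is 88 -> NA
Op 3: add NB@91 -> ring=[88:NA,91:NB]
Op 4: route key 18: smallest pos >= 18 is 88 -> NA
Op 5: add NC@20 -> ring=[20:NC,88:NA,91:NB]
Op 6: add ND@66 -> ring=[20:NC,66:ND,88:NA,91:NB]
Op 7: add NE@45 -> ring=[20:NC,45:NE,66:ND,88:NA,91:NB]
Op 8: remove NC -> ring=[45:NE,66:ND,88:NA,91:NB]
Op 9: route key 50: smallest pos >= 50 is 66 -> ND
Op 10: add NF@15 -> ring=[15:NF,45:NE,66:ND,88:NA,91:NB]
Final route key 90: smallest pos >= 90 is 91 -> NB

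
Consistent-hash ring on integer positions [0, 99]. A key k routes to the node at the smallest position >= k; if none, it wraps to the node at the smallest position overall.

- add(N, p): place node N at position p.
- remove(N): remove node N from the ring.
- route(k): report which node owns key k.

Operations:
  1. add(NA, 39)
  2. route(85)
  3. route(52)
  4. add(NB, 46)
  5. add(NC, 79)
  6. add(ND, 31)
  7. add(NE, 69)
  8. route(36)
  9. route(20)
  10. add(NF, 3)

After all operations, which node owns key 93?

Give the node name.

Op 1: add NA@39 -> ring=[39:NA]
Op 2: route key 85: none >= 85, wrap to smallest pos 39 -> NA
Op 3: route key 52: none >= 52, wrap to smallest pos 39 -> NA
Op 4: add NB@46 -> ring=[39:NA,46:NB]
Op 5: add NC@79 -> ring=[39:NA,46:NB,79:NC]
Op 6: add ND@31 -> ring=[31:ND,39:NA,46:NB,79:NC]
Op 7: add NE@69 -> ring=[31:ND,39:NA,46:NB,69:NE,79:NC]
Op 8: route key 36: smallest pos >= 36 is 39 -> NA
Op 9: route key 20: smallest pos >= 20 is 31 -> ND
Op 10: add NF@3 -> ring=[3:NF,31:ND,39:NA,46:NB,69:NE,79:NC]
Final route key 93: none >= 93, wrap to smallest pos 3 -> NF

Answer: NF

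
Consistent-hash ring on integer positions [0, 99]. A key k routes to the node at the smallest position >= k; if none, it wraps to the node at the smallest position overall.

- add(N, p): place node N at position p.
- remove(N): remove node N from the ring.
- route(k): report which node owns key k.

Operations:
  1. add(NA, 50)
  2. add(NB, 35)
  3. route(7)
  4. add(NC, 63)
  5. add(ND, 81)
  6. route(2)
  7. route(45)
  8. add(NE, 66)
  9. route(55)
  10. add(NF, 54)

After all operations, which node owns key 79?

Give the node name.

Op 1: add NA@50 -> ring=[50:NA]
Op 2: add NB@35 -> ring=[35:NB,50:NA]
Op 3: route key 7: smallest pos >= 7 is 35 -> NB
Op 4: add NC@63 -> ring=[35:NB,50:NA,63:NC]
Op 5: add ND@81 -> ring=[35:NB,50:NA,63:NC,81:ND]
Op 6: route key 2: smallest pos >= 2 is 35 -> NB
Op 7: route key 45: smallest pos >= 45 is 50 -> NA
Op 8: add NE@66 -> ring=[35:NB,50:NA,63:NC,66:NE,81:ND]
Op 9: route key 55: smallest pos >= 55 is 63 -> NC
Op 10: add NF@54 -> ring=[35:NB,50:NA,54:NF,63:NC,66:NE,81:ND]
Final route key 79: smallest pos >= 79 is 81 -> ND

Answer: ND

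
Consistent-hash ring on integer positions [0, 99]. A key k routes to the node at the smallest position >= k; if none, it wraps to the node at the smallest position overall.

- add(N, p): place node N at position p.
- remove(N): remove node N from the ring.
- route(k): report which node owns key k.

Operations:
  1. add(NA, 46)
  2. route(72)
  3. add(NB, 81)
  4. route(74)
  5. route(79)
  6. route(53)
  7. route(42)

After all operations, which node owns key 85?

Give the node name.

Op 1: add NA@46 -> ring=[46:NA]
Op 2: route key 72: none >= 72, wrap to smallest pos 46 -> NA
Op 3: add NB@81 -> ring=[46:NA,81:NB]
Op 4: route key 74: smallest pos >= 74 is 81 -> NB
Op 5: route key 79: smallest pos >= 79 is 81 -> NB
Op 6: route key 53: smallest pos >= 53 is 81 -> NB
Op 7: route key 42: smallest pos >= 42 is 46 -> NA
Final route key 85: none >= 85, wrap to smallest pos 46 -> NA

Answer: NA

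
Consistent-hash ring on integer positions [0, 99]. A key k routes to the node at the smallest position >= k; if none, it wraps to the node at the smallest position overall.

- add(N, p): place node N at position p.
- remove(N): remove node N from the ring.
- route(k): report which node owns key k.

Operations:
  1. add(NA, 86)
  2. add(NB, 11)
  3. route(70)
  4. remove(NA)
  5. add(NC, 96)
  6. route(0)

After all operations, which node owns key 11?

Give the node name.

Answer: NB

Derivation:
Op 1: add NA@86 -> ring=[86:NA]
Op 2: add NB@11 -> ring=[11:NB,86:NA]
Op 3: route key 70: smallest pos >= 70 is 86 -> NA
Op 4: remove NA -> ring=[11:NB]
Op 5: add NC@96 -> ring=[11:NB,96:NC]
Op 6: route key 0: smallest pos >= 0 is 11 -> NB
Final route key 11: smallest pos >= 11 is 11 -> NB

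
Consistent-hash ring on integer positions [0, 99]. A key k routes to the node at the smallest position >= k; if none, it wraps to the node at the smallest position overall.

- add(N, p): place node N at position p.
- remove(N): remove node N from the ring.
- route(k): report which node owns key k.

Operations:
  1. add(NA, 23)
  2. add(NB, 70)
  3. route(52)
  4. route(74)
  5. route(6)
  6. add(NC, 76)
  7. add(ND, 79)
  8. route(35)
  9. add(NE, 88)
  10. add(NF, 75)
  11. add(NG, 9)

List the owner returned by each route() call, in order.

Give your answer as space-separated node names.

Op 1: add NA@23 -> ring=[23:NA]
Op 2: add NB@70 -> ring=[23:NA,70:NB]
Op 3: route key 52: smallest pos >= 52 is 70 -> NB
Op 4: route key 74: none >= 74, wrap to smallest pos 23 -> NA
Op 5: route key 6: smallest pos >= 6 is 23 -> NA
Op 6: add NC@76 -> ring=[23:NA,70:NB,76:NC]
Op 7: add ND@79 -> ring=[23:NA,70:NB,76:NC,79:ND]
Op 8: route key 35: smallest pos >= 35 is 70 -> NB
Op 9: add NE@88 -> ring=[23:NA,70:NB,76:NC,79:ND,88:NE]
Op 10: add NF@75 -> ring=[23:NA,70:NB,75:NF,76:NC,79:ND,88:NE]
Op 11: add NG@9 -> ring=[9:NG,23:NA,70:NB,75:NF,76:NC,79:ND,88:NE]

Answer: NB NA NA NB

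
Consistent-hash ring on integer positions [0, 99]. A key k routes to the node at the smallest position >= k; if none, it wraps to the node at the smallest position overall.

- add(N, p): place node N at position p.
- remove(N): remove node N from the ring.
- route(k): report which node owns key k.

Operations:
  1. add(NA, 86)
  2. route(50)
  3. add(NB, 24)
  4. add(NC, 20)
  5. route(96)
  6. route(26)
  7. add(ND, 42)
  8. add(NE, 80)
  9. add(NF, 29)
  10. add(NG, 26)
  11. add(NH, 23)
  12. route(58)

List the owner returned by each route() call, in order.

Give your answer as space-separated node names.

Answer: NA NC NA NE

Derivation:
Op 1: add NA@86 -> ring=[86:NA]
Op 2: route key 50: smallest pos >= 50 is 86 -> NA
Op 3: add NB@24 -> ring=[24:NB,86:NA]
Op 4: add NC@20 -> ring=[20:NC,24:NB,86:NA]
Op 5: route key 96: none >= 96, wrap to smallest pos 20 -> NC
Op 6: route key 26: smallest pos >= 26 is 86 -> NA
Op 7: add ND@42 -> ring=[20:NC,24:NB,42:ND,86:NA]
Op 8: add NE@80 -> ring=[20:NC,24:NB,42:ND,80:NE,86:NA]
Op 9: add NF@29 -> ring=[20:NC,24:NB,29:NF,42:ND,80:NE,86:NA]
Op 10: add NG@26 -> ring=[20:NC,24:NB,26:NG,29:NF,42:ND,80:NE,86:NA]
Op 11: add NH@23 -> ring=[20:NC,23:NH,24:NB,26:NG,29:NF,42:ND,80:NE,86:NA]
Op 12: route key 58: smallest pos >= 58 is 80 -> NE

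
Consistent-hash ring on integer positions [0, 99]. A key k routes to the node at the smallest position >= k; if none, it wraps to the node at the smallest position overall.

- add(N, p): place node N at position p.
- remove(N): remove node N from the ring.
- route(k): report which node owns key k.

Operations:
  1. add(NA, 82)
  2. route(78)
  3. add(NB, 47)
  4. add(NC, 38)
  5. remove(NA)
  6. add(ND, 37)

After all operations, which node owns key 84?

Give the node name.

Op 1: add NA@82 -> ring=[82:NA]
Op 2: route key 78: smallest pos >= 78 is 82 -> NA
Op 3: add NB@47 -> ring=[47:NB,82:NA]
Op 4: add NC@38 -> ring=[38:NC,47:NB,82:NA]
Op 5: remove NA -> ring=[38:NC,47:NB]
Op 6: add ND@37 -> ring=[37:ND,38:NC,47:NB]
Final route key 84: none >= 84, wrap to smallest pos 37 -> ND

Answer: ND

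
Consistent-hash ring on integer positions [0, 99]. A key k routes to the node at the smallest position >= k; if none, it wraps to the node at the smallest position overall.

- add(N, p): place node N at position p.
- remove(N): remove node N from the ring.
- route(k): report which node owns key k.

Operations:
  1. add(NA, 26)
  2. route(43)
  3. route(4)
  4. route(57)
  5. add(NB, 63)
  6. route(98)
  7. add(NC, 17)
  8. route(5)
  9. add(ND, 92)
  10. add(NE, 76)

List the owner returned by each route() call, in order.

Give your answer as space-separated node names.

Op 1: add NA@26 -> ring=[26:NA]
Op 2: route key 43: none >= 43, wrap to smallest pos 26 -> NA
Op 3: route key 4: smallest pos >= 4 is 26 -> NA
Op 4: route key 57: none >= 57, wrap to smallest pos 26 -> NA
Op 5: add NB@63 -> ring=[26:NA,63:NB]
Op 6: route key 98: none >= 98, wrap to smallest pos 26 -> NA
Op 7: add NC@17 -> ring=[17:NC,26:NA,63:NB]
Op 8: route key 5: smallest pos >= 5 is 17 -> NC
Op 9: add ND@92 -> ring=[17:NC,26:NA,63:NB,92:ND]
Op 10: add NE@76 -> ring=[17:NC,26:NA,63:NB,76:NE,92:ND]

Answer: NA NA NA NA NC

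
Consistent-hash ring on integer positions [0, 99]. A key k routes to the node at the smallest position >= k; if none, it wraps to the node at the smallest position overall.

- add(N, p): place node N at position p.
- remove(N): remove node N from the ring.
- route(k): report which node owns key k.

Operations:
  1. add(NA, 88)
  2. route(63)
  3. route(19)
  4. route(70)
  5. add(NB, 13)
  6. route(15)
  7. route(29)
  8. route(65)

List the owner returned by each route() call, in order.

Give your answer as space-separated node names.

Op 1: add NA@88 -> ring=[88:NA]
Op 2: route key 63: smallest pos >= 63 is 88 -> NA
Op 3: route key 19: smallest pos >= 19 is 88 -> NA
Op 4: route key 70: smallest pos >= 70 is 88 -> NA
Op 5: add NB@13 -> ring=[13:NB,88:NA]
Op 6: route key 15: smallest pos >= 15 is 88 -> NA
Op 7: route key 29: smallest pos >= 29 is 88 -> NA
Op 8: route key 65: smallest pos >= 65 is 88 -> NA

Answer: NA NA NA NA NA NA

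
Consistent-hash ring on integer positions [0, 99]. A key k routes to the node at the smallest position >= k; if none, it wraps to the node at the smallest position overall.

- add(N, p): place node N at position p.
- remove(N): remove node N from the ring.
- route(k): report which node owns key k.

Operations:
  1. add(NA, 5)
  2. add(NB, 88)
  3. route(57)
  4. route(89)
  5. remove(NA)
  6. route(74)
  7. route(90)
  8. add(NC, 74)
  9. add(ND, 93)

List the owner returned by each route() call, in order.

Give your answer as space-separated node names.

Answer: NB NA NB NB

Derivation:
Op 1: add NA@5 -> ring=[5:NA]
Op 2: add NB@88 -> ring=[5:NA,88:NB]
Op 3: route key 57: smallest pos >= 57 is 88 -> NB
Op 4: route key 89: none >= 89, wrap to smallest pos 5 -> NA
Op 5: remove NA -> ring=[88:NB]
Op 6: route key 74: smallest pos >= 74 is 88 -> NB
Op 7: route key 90: none >= 90, wrap to smallest pos 88 -> NB
Op 8: add NC@74 -> ring=[74:NC,88:NB]
Op 9: add ND@93 -> ring=[74:NC,88:NB,93:ND]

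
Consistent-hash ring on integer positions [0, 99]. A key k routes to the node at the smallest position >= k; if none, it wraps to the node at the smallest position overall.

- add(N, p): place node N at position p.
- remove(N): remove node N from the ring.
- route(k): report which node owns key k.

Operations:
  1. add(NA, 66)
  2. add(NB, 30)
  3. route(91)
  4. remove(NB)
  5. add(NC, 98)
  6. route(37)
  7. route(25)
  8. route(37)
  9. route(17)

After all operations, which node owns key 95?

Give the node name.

Answer: NC

Derivation:
Op 1: add NA@66 -> ring=[66:NA]
Op 2: add NB@30 -> ring=[30:NB,66:NA]
Op 3: route key 91: none >= 91, wrap to smallest pos 30 -> NB
Op 4: remove NB -> ring=[66:NA]
Op 5: add NC@98 -> ring=[66:NA,98:NC]
Op 6: route key 37: smallest pos >= 37 is 66 -> NA
Op 7: route key 25: smallest pos >= 25 is 66 -> NA
Op 8: route key 37: smallest pos >= 37 is 66 -> NA
Op 9: route key 17: smallest pos >= 17 is 66 -> NA
Final route key 95: smallest pos >= 95 is 98 -> NC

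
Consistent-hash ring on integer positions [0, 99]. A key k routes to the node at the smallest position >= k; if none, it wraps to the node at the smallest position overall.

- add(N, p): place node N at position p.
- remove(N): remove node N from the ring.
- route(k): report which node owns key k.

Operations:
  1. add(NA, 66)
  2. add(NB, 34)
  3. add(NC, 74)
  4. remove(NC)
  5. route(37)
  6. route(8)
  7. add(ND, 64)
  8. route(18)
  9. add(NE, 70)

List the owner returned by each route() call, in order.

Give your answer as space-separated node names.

Answer: NA NB NB

Derivation:
Op 1: add NA@66 -> ring=[66:NA]
Op 2: add NB@34 -> ring=[34:NB,66:NA]
Op 3: add NC@74 -> ring=[34:NB,66:NA,74:NC]
Op 4: remove NC -> ring=[34:NB,66:NA]
Op 5: route key 37: smallest pos >= 37 is 66 -> NA
Op 6: route key 8: smallest pos >= 8 is 34 -> NB
Op 7: add ND@64 -> ring=[34:NB,64:ND,66:NA]
Op 8: route key 18: smallest pos >= 18 is 34 -> NB
Op 9: add NE@70 -> ring=[34:NB,64:ND,66:NA,70:NE]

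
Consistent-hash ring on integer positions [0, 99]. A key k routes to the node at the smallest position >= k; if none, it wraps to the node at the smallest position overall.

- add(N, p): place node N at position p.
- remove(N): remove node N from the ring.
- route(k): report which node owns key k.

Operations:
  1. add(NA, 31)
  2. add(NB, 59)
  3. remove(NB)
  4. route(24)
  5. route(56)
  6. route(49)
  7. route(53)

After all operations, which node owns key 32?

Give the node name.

Op 1: add NA@31 -> ring=[31:NA]
Op 2: add NB@59 -> ring=[31:NA,59:NB]
Op 3: remove NB -> ring=[31:NA]
Op 4: route key 24: smallest pos >= 24 is 31 -> NA
Op 5: route key 56: none >= 56, wrap to smallest pos 31 -> NA
Op 6: route key 49: none >= 49, wrap to smallest pos 31 -> NA
Op 7: route key 53: none >= 53, wrap to smallest pos 31 -> NA
Final route key 32: none >= 32, wrap to smallest pos 31 -> NA

Answer: NA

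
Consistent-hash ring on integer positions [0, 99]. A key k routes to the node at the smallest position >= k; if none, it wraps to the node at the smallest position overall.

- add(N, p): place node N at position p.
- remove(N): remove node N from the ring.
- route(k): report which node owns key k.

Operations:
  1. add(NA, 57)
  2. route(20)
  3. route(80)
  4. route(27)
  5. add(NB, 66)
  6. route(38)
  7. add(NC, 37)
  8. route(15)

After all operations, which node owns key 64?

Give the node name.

Op 1: add NA@57 -> ring=[57:NA]
Op 2: route key 20: smallest pos >= 20 is 57 -> NA
Op 3: route key 80: none >= 80, wrap to smallest pos 57 -> NA
Op 4: route key 27: smallest pos >= 27 is 57 -> NA
Op 5: add NB@66 -> ring=[57:NA,66:NB]
Op 6: route key 38: smallest pos >= 38 is 57 -> NA
Op 7: add NC@37 -> ring=[37:NC,57:NA,66:NB]
Op 8: route key 15: smallest pos >= 15 is 37 -> NC
Final route key 64: smallest pos >= 64 is 66 -> NB

Answer: NB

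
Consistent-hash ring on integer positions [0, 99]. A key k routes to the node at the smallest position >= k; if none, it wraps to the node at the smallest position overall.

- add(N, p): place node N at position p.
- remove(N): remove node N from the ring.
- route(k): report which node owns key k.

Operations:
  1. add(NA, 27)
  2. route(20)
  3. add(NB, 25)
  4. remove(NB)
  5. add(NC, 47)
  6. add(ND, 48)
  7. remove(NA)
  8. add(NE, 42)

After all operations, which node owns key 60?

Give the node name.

Op 1: add NA@27 -> ring=[27:NA]
Op 2: route key 20: smallest pos >= 20 is 27 -> NA
Op 3: add NB@25 -> ring=[25:NB,27:NA]
Op 4: remove NB -> ring=[27:NA]
Op 5: add NC@47 -> ring=[27:NA,47:NC]
Op 6: add ND@48 -> ring=[27:NA,47:NC,48:ND]
Op 7: remove NA -> ring=[47:NC,48:ND]
Op 8: add NE@42 -> ring=[42:NE,47:NC,48:ND]
Final route key 60: none >= 60, wrap to smallest pos 42 -> NE

Answer: NE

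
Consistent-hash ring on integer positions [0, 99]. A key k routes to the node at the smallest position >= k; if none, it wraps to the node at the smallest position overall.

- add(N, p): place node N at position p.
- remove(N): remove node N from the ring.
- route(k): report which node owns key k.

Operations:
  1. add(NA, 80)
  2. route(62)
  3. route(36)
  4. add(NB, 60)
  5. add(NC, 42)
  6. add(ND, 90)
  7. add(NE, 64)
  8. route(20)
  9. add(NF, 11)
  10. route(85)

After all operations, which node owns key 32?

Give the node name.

Op 1: add NA@80 -> ring=[80:NA]
Op 2: route key 62: smallest pos >= 62 is 80 -> NA
Op 3: route key 36: smallest pos >= 36 is 80 -> NA
Op 4: add NB@60 -> ring=[60:NB,80:NA]
Op 5: add NC@42 -> ring=[42:NC,60:NB,80:NA]
Op 6: add ND@90 -> ring=[42:NC,60:NB,80:NA,90:ND]
Op 7: add NE@64 -> ring=[42:NC,60:NB,64:NE,80:NA,90:ND]
Op 8: route key 20: smallest pos >= 20 is 42 -> NC
Op 9: add NF@11 -> ring=[11:NF,42:NC,60:NB,64:NE,80:NA,90:ND]
Op 10: route key 85: smallest pos >= 85 is 90 -> ND
Final route key 32: smallest pos >= 32 is 42 -> NC

Answer: NC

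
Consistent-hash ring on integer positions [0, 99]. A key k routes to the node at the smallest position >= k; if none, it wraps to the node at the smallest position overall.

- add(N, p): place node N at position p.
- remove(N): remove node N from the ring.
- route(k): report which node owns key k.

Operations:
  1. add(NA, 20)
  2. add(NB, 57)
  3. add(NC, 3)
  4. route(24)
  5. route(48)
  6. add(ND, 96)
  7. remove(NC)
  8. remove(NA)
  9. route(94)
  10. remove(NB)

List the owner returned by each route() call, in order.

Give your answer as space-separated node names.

Answer: NB NB ND

Derivation:
Op 1: add NA@20 -> ring=[20:NA]
Op 2: add NB@57 -> ring=[20:NA,57:NB]
Op 3: add NC@3 -> ring=[3:NC,20:NA,57:NB]
Op 4: route key 24: smallest pos >= 24 is 57 -> NB
Op 5: route key 48: smallest pos >= 48 is 57 -> NB
Op 6: add ND@96 -> ring=[3:NC,20:NA,57:NB,96:ND]
Op 7: remove NC -> ring=[20:NA,57:NB,96:ND]
Op 8: remove NA -> ring=[57:NB,96:ND]
Op 9: route key 94: smallest pos >= 94 is 96 -> ND
Op 10: remove NB -> ring=[96:ND]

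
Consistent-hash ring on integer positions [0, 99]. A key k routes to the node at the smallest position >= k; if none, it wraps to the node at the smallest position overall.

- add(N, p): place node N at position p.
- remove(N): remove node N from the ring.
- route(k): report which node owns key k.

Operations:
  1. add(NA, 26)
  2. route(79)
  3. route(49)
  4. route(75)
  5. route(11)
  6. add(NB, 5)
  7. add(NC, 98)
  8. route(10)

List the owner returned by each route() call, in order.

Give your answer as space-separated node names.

Answer: NA NA NA NA NA

Derivation:
Op 1: add NA@26 -> ring=[26:NA]
Op 2: route key 79: none >= 79, wrap to smallest pos 26 -> NA
Op 3: route key 49: none >= 49, wrap to smallest pos 26 -> NA
Op 4: route key 75: none >= 75, wrap to smallest pos 26 -> NA
Op 5: route key 11: smallest pos >= 11 is 26 -> NA
Op 6: add NB@5 -> ring=[5:NB,26:NA]
Op 7: add NC@98 -> ring=[5:NB,26:NA,98:NC]
Op 8: route key 10: smallest pos >= 10 is 26 -> NA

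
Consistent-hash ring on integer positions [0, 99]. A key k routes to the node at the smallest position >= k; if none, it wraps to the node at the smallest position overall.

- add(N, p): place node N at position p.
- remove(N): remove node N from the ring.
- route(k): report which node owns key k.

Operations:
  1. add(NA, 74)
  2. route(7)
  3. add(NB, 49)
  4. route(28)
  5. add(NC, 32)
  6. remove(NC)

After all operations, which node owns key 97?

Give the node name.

Answer: NB

Derivation:
Op 1: add NA@74 -> ring=[74:NA]
Op 2: route key 7: smallest pos >= 7 is 74 -> NA
Op 3: add NB@49 -> ring=[49:NB,74:NA]
Op 4: route key 28: smallest pos >= 28 is 49 -> NB
Op 5: add NC@32 -> ring=[32:NC,49:NB,74:NA]
Op 6: remove NC -> ring=[49:NB,74:NA]
Final route key 97: none >= 97, wrap to smallest pos 49 -> NB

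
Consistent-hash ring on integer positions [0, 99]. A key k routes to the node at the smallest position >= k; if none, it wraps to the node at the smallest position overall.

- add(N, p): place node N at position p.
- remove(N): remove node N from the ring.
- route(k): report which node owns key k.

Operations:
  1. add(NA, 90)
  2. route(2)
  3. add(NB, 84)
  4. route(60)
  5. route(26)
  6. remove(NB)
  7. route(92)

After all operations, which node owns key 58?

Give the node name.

Op 1: add NA@90 -> ring=[90:NA]
Op 2: route key 2: smallest pos >= 2 is 90 -> NA
Op 3: add NB@84 -> ring=[84:NB,90:NA]
Op 4: route key 60: smallest pos >= 60 is 84 -> NB
Op 5: route key 26: smallest pos >= 26 is 84 -> NB
Op 6: remove NB -> ring=[90:NA]
Op 7: route key 92: none >= 92, wrap to smallest pos 90 -> NA
Final route key 58: smallest pos >= 58 is 90 -> NA

Answer: NA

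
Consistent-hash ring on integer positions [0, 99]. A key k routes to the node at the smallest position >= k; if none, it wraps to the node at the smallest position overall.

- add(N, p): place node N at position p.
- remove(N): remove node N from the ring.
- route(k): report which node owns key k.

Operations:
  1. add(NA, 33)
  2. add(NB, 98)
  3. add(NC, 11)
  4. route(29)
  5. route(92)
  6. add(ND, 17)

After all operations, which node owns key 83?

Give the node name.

Answer: NB

Derivation:
Op 1: add NA@33 -> ring=[33:NA]
Op 2: add NB@98 -> ring=[33:NA,98:NB]
Op 3: add NC@11 -> ring=[11:NC,33:NA,98:NB]
Op 4: route key 29: smallest pos >= 29 is 33 -> NA
Op 5: route key 92: smallest pos >= 92 is 98 -> NB
Op 6: add ND@17 -> ring=[11:NC,17:ND,33:NA,98:NB]
Final route key 83: smallest pos >= 83 is 98 -> NB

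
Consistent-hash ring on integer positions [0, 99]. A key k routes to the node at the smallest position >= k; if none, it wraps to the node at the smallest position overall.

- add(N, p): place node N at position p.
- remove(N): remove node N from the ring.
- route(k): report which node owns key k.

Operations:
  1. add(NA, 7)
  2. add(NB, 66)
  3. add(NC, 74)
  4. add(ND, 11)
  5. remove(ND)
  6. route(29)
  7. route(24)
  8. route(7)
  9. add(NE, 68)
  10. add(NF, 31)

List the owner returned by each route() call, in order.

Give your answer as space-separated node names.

Op 1: add NA@7 -> ring=[7:NA]
Op 2: add NB@66 -> ring=[7:NA,66:NB]
Op 3: add NC@74 -> ring=[7:NA,66:NB,74:NC]
Op 4: add ND@11 -> ring=[7:NA,11:ND,66:NB,74:NC]
Op 5: remove ND -> ring=[7:NA,66:NB,74:NC]
Op 6: route key 29: smallest pos >= 29 is 66 -> NB
Op 7: route key 24: smallest pos >= 24 is 66 -> NB
Op 8: route key 7: smallest pos >= 7 is 7 -> NA
Op 9: add NE@68 -> ring=[7:NA,66:NB,68:NE,74:NC]
Op 10: add NF@31 -> ring=[7:NA,31:NF,66:NB,68:NE,74:NC]

Answer: NB NB NA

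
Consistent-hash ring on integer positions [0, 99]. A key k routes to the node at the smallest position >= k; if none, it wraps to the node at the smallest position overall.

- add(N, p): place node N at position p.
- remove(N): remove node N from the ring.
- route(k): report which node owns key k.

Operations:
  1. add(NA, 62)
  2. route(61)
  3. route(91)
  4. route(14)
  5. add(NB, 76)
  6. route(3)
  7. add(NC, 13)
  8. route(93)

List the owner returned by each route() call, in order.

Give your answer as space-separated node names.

Op 1: add NA@62 -> ring=[62:NA]
Op 2: route key 61: smallest pos >= 61 is 62 -> NA
Op 3: route key 91: none >= 91, wrap to smallest pos 62 -> NA
Op 4: route key 14: smallest pos >= 14 is 62 -> NA
Op 5: add NB@76 -> ring=[62:NA,76:NB]
Op 6: route key 3: smallest pos >= 3 is 62 -> NA
Op 7: add NC@13 -> ring=[13:NC,62:NA,76:NB]
Op 8: route key 93: none >= 93, wrap to smallest pos 13 -> NC

Answer: NA NA NA NA NC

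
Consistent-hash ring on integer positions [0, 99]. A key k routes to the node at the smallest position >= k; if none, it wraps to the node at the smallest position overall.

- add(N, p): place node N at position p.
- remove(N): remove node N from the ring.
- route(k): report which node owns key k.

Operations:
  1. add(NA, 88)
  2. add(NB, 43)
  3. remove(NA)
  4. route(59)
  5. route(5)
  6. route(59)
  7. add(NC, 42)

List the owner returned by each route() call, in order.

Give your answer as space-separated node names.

Answer: NB NB NB

Derivation:
Op 1: add NA@88 -> ring=[88:NA]
Op 2: add NB@43 -> ring=[43:NB,88:NA]
Op 3: remove NA -> ring=[43:NB]
Op 4: route key 59: none >= 59, wrap to smallest pos 43 -> NB
Op 5: route key 5: smallest pos >= 5 is 43 -> NB
Op 6: route key 59: none >= 59, wrap to smallest pos 43 -> NB
Op 7: add NC@42 -> ring=[42:NC,43:NB]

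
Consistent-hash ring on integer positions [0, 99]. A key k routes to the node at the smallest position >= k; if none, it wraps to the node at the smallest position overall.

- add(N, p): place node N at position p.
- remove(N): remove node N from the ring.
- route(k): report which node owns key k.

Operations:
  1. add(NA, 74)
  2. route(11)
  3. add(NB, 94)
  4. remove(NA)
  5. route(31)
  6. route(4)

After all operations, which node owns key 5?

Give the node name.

Answer: NB

Derivation:
Op 1: add NA@74 -> ring=[74:NA]
Op 2: route key 11: smallest pos >= 11 is 74 -> NA
Op 3: add NB@94 -> ring=[74:NA,94:NB]
Op 4: remove NA -> ring=[94:NB]
Op 5: route key 31: smallest pos >= 31 is 94 -> NB
Op 6: route key 4: smallest pos >= 4 is 94 -> NB
Final route key 5: smallest pos >= 5 is 94 -> NB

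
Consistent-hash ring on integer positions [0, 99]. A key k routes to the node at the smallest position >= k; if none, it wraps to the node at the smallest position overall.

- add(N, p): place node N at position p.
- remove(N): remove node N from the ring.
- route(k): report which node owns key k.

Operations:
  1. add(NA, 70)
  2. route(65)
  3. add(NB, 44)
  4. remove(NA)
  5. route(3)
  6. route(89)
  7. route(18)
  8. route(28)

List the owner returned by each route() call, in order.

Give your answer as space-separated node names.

Answer: NA NB NB NB NB

Derivation:
Op 1: add NA@70 -> ring=[70:NA]
Op 2: route key 65: smallest pos >= 65 is 70 -> NA
Op 3: add NB@44 -> ring=[44:NB,70:NA]
Op 4: remove NA -> ring=[44:NB]
Op 5: route key 3: smallest pos >= 3 is 44 -> NB
Op 6: route key 89: none >= 89, wrap to smallest pos 44 -> NB
Op 7: route key 18: smallest pos >= 18 is 44 -> NB
Op 8: route key 28: smallest pos >= 28 is 44 -> NB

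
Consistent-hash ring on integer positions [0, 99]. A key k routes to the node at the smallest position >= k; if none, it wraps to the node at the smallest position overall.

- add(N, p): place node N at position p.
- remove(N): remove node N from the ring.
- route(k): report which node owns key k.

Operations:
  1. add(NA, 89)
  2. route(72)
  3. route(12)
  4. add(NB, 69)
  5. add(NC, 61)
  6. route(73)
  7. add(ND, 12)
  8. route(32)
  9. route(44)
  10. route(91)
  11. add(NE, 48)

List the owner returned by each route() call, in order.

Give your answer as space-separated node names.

Op 1: add NA@89 -> ring=[89:NA]
Op 2: route key 72: smallest pos >= 72 is 89 -> NA
Op 3: route key 12: smallest pos >= 12 is 89 -> NA
Op 4: add NB@69 -> ring=[69:NB,89:NA]
Op 5: add NC@61 -> ring=[61:NC,69:NB,89:NA]
Op 6: route key 73: smallest pos >= 73 is 89 -> NA
Op 7: add ND@12 -> ring=[12:ND,61:NC,69:NB,89:NA]
Op 8: route key 32: smallest pos >= 32 is 61 -> NC
Op 9: route key 44: smallest pos >= 44 is 61 -> NC
Op 10: route key 91: none >= 91, wrap to smallest pos 12 -> ND
Op 11: add NE@48 -> ring=[12:ND,48:NE,61:NC,69:NB,89:NA]

Answer: NA NA NA NC NC ND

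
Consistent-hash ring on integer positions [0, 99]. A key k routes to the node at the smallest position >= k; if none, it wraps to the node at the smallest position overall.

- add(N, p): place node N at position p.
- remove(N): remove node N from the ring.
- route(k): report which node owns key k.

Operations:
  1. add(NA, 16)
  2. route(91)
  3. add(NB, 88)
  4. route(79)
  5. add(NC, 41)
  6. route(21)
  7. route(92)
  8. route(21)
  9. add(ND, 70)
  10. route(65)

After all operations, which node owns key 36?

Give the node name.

Op 1: add NA@16 -> ring=[16:NA]
Op 2: route key 91: none >= 91, wrap to smallest pos 16 -> NA
Op 3: add NB@88 -> ring=[16:NA,88:NB]
Op 4: route key 79: smallest pos >= 79 is 88 -> NB
Op 5: add NC@41 -> ring=[16:NA,41:NC,88:NB]
Op 6: route key 21: smallest pos >= 21 is 41 -> NC
Op 7: route key 92: none >= 92, wrap to smallest pos 16 -> NA
Op 8: route key 21: smallest pos >= 21 is 41 -> NC
Op 9: add ND@70 -> ring=[16:NA,41:NC,70:ND,88:NB]
Op 10: route key 65: smallest pos >= 65 is 70 -> ND
Final route key 36: smallest pos >= 36 is 41 -> NC

Answer: NC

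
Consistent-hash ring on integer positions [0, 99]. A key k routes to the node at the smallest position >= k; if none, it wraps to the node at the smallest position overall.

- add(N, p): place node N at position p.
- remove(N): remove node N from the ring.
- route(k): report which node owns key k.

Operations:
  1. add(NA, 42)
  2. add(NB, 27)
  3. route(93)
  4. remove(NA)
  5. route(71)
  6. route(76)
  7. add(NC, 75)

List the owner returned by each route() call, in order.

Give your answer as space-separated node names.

Op 1: add NA@42 -> ring=[42:NA]
Op 2: add NB@27 -> ring=[27:NB,42:NA]
Op 3: route key 93: none >= 93, wrap to smallest pos 27 -> NB
Op 4: remove NA -> ring=[27:NB]
Op 5: route key 71: none >= 71, wrap to smallest pos 27 -> NB
Op 6: route key 76: none >= 76, wrap to smallest pos 27 -> NB
Op 7: add NC@75 -> ring=[27:NB,75:NC]

Answer: NB NB NB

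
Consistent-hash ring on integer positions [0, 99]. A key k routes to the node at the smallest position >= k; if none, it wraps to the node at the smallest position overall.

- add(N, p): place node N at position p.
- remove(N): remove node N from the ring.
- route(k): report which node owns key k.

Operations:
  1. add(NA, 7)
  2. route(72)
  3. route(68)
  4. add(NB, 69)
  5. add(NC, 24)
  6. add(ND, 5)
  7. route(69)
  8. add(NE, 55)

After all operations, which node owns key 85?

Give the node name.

Answer: ND

Derivation:
Op 1: add NA@7 -> ring=[7:NA]
Op 2: route key 72: none >= 72, wrap to smallest pos 7 -> NA
Op 3: route key 68: none >= 68, wrap to smallest pos 7 -> NA
Op 4: add NB@69 -> ring=[7:NA,69:NB]
Op 5: add NC@24 -> ring=[7:NA,24:NC,69:NB]
Op 6: add ND@5 -> ring=[5:ND,7:NA,24:NC,69:NB]
Op 7: route key 69: smallest pos >= 69 is 69 -> NB
Op 8: add NE@55 -> ring=[5:ND,7:NA,24:NC,55:NE,69:NB]
Final route key 85: none >= 85, wrap to smallest pos 5 -> ND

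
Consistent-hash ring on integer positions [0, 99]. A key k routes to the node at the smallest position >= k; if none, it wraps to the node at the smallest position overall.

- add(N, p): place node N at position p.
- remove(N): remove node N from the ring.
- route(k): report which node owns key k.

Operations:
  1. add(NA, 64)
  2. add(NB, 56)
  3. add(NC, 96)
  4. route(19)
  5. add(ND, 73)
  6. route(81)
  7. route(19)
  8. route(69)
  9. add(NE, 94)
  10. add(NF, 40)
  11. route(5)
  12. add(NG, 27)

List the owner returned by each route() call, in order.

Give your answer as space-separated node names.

Op 1: add NA@64 -> ring=[64:NA]
Op 2: add NB@56 -> ring=[56:NB,64:NA]
Op 3: add NC@96 -> ring=[56:NB,64:NA,96:NC]
Op 4: route key 19: smallest pos >= 19 is 56 -> NB
Op 5: add ND@73 -> ring=[56:NB,64:NA,73:ND,96:NC]
Op 6: route key 81: smallest pos >= 81 is 96 -> NC
Op 7: route key 19: smallest pos >= 19 is 56 -> NB
Op 8: route key 69: smallest pos >= 69 is 73 -> ND
Op 9: add NE@94 -> ring=[56:NB,64:NA,73:ND,94:NE,96:NC]
Op 10: add NF@40 -> ring=[40:NF,56:NB,64:NA,73:ND,94:NE,96:NC]
Op 11: route key 5: smallest pos >= 5 is 40 -> NF
Op 12: add NG@27 -> ring=[27:NG,40:NF,56:NB,64:NA,73:ND,94:NE,96:NC]

Answer: NB NC NB ND NF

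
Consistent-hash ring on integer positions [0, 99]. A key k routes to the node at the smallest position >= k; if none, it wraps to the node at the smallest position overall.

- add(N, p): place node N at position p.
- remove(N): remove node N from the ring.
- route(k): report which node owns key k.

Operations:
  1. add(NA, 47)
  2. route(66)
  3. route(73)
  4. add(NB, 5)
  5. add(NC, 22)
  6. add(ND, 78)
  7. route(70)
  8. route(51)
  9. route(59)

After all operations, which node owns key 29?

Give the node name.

Op 1: add NA@47 -> ring=[47:NA]
Op 2: route key 66: none >= 66, wrap to smallest pos 47 -> NA
Op 3: route key 73: none >= 73, wrap to smallest pos 47 -> NA
Op 4: add NB@5 -> ring=[5:NB,47:NA]
Op 5: add NC@22 -> ring=[5:NB,22:NC,47:NA]
Op 6: add ND@78 -> ring=[5:NB,22:NC,47:NA,78:ND]
Op 7: route key 70: smallest pos >= 70 is 78 -> ND
Op 8: route key 51: smallest pos >= 51 is 78 -> ND
Op 9: route key 59: smallest pos >= 59 is 78 -> ND
Final route key 29: smallest pos >= 29 is 47 -> NA

Answer: NA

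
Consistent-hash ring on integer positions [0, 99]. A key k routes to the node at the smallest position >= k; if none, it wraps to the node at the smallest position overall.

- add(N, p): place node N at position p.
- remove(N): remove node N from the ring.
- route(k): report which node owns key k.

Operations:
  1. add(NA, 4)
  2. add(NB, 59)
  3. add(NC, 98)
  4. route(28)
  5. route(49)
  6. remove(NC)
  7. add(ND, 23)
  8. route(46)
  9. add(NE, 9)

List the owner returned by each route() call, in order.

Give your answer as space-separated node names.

Answer: NB NB NB

Derivation:
Op 1: add NA@4 -> ring=[4:NA]
Op 2: add NB@59 -> ring=[4:NA,59:NB]
Op 3: add NC@98 -> ring=[4:NA,59:NB,98:NC]
Op 4: route key 28: smallest pos >= 28 is 59 -> NB
Op 5: route key 49: smallest pos >= 49 is 59 -> NB
Op 6: remove NC -> ring=[4:NA,59:NB]
Op 7: add ND@23 -> ring=[4:NA,23:ND,59:NB]
Op 8: route key 46: smallest pos >= 46 is 59 -> NB
Op 9: add NE@9 -> ring=[4:NA,9:NE,23:ND,59:NB]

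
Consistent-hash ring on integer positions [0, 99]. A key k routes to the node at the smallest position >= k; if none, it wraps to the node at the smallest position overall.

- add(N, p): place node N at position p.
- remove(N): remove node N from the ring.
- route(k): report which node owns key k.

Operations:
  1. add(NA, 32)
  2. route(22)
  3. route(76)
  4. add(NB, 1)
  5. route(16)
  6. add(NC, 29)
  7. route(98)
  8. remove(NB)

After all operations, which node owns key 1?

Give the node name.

Op 1: add NA@32 -> ring=[32:NA]
Op 2: route key 22: smallest pos >= 22 is 32 -> NA
Op 3: route key 76: none >= 76, wrap to smallest pos 32 -> NA
Op 4: add NB@1 -> ring=[1:NB,32:NA]
Op 5: route key 16: smallest pos >= 16 is 32 -> NA
Op 6: add NC@29 -> ring=[1:NB,29:NC,32:NA]
Op 7: route key 98: none >= 98, wrap to smallest pos 1 -> NB
Op 8: remove NB -> ring=[29:NC,32:NA]
Final route key 1: smallest pos >= 1 is 29 -> NC

Answer: NC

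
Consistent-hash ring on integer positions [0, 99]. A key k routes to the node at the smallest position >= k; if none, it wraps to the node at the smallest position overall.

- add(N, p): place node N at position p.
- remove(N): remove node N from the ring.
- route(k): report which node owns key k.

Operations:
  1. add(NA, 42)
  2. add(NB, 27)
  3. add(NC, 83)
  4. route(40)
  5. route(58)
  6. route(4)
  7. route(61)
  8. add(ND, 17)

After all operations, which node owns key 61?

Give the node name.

Op 1: add NA@42 -> ring=[42:NA]
Op 2: add NB@27 -> ring=[27:NB,42:NA]
Op 3: add NC@83 -> ring=[27:NB,42:NA,83:NC]
Op 4: route key 40: smallest pos >= 40 is 42 -> NA
Op 5: route key 58: smallest pos >= 58 is 83 -> NC
Op 6: route key 4: smallest pos >= 4 is 27 -> NB
Op 7: route key 61: smallest pos >= 61 is 83 -> NC
Op 8: add ND@17 -> ring=[17:ND,27:NB,42:NA,83:NC]
Final route key 61: smallest pos >= 61 is 83 -> NC

Answer: NC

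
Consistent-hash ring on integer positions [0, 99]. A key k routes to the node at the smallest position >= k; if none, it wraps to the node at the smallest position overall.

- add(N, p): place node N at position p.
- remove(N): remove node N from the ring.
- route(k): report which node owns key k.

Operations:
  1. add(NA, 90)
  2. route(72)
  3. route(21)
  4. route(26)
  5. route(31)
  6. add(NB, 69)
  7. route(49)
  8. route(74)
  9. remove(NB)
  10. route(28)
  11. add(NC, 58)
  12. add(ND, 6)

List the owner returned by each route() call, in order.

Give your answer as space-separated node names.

Op 1: add NA@90 -> ring=[90:NA]
Op 2: route key 72: smallest pos >= 72 is 90 -> NA
Op 3: route key 21: smallest pos >= 21 is 90 -> NA
Op 4: route key 26: smallest pos >= 26 is 90 -> NA
Op 5: route key 31: smallest pos >= 31 is 90 -> NA
Op 6: add NB@69 -> ring=[69:NB,90:NA]
Op 7: route key 49: smallest pos >= 49 is 69 -> NB
Op 8: route key 74: smallest pos >= 74 is 90 -> NA
Op 9: remove NB -> ring=[90:NA]
Op 10: route key 28: smallest pos >= 28 is 90 -> NA
Op 11: add NC@58 -> ring=[58:NC,90:NA]
Op 12: add ND@6 -> ring=[6:ND,58:NC,90:NA]

Answer: NA NA NA NA NB NA NA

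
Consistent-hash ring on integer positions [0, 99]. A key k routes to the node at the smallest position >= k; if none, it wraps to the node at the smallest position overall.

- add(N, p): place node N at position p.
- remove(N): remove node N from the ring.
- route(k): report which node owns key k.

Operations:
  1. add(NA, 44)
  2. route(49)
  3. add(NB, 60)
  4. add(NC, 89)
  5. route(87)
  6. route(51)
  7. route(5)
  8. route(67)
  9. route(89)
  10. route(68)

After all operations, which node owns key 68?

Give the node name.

Op 1: add NA@44 -> ring=[44:NA]
Op 2: route key 49: none >= 49, wrap to smallest pos 44 -> NA
Op 3: add NB@60 -> ring=[44:NA,60:NB]
Op 4: add NC@89 -> ring=[44:NA,60:NB,89:NC]
Op 5: route key 87: smallest pos >= 87 is 89 -> NC
Op 6: route key 51: smallest pos >= 51 is 60 -> NB
Op 7: route key 5: smallest pos >= 5 is 44 -> NA
Op 8: route key 67: smallest pos >= 67 is 89 -> NC
Op 9: route key 89: smallest pos >= 89 is 89 -> NC
Op 10: route key 68: smallest pos >= 68 is 89 -> NC
Final route key 68: smallest pos >= 68 is 89 -> NC

Answer: NC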